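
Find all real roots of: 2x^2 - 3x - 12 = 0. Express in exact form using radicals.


Using the quadratic formula: x = (-b ± sqrt(b^2 - 4ac)) / (2a)
Here a = 2, b = -3, c = -12
Discriminant = b^2 - 4ac = (-3)^2 - 4(2)(-12) = 9 + 96 = 105
Since discriminant = 105 > 0, there are two real roots.
x = (3 ± sqrt(105)) / 4
Numerically: x ≈ 3.3117 or x ≈ -1.8117

x = (3 + sqrt(105)) / 4 or x = (3 - sqrt(105)) / 4


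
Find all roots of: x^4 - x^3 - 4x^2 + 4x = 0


The constant term is 0, so x = 0 is a root. Factor out x:
  x^3 - x^2 - 4x + 4 = 0
Let p(x) = x^3 - x^2 - 4x + 4. By the rational root theorem (leading coefficient 1), any rational root is an integer divisor of 4: try ±1, ±2, ... in turn.
Test x = 1: value = 0 ✓, so (x - 1) is a factor.
Synthetic division by (x - 1): bring down 1; 1(1) - 1 = 0; 0(1) - 4 = -4; (-4)(1) + 4 = 0 → quotient x^2 - 4, remainder 0.
Solve the quadratic x^2 - 4 = 0: discriminant = 0^2 - 4(1)(-4) = 0 + 16 = 16.
sqrt(16) = 4, so x = (0 ± 4)/2: x = 2 or x = -2.
Collecting all roots found:

x = -2, x = 0, x = 1, x = 2


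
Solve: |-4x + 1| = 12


An absolute value equation |expr| = 12 gives two cases:
Case 1: -4x + 1 = 12
  -4x = 11, so x = -11/4
Case 2: -4x + 1 = -12
  -4x = -13, so x = 13/4

x = -11/4, x = 13/4


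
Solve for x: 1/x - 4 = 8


Subtract -4 from both sides: 1/x = 12
Multiply both sides by x: 1 = 12 * x
Divide by 12: x = 1/12

x = 1/12


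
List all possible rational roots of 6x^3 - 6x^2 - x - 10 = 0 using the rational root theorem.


Rational root theorem: possible roots are ±p/q where:
  p divides the constant term (-10): p ∈ {1, 2, 5, 10}
  q divides the leading coefficient (6): q ∈ {1, 2, 3, 6}

All possible rational roots: -10, -5, -10/3, -5/2, -2, -5/3, -1, -5/6, -2/3, -1/2, -1/3, -1/6, 1/6, 1/3, 1/2, 2/3, 5/6, 1, 5/3, 2, 5/2, 10/3, 5, 10

-10, -5, -10/3, -5/2, -2, -5/3, -1, -5/6, -2/3, -1/2, -1/3, -1/6, 1/6, 1/3, 1/2, 2/3, 5/6, 1, 5/3, 2, 5/2, 10/3, 5, 10


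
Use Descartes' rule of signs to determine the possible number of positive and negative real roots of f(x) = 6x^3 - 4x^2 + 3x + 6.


Descartes' rule of signs:

For positive roots, count sign changes in f(x) = 6x^3 - 4x^2 + 3x + 6:
Signs of coefficients: +, -, +, +
Number of sign changes: 2
Possible positive real roots: 2, 0

For negative roots, examine f(-x) = -6x^3 - 4x^2 - 3x + 6:
Signs of coefficients: -, -, -, +
Number of sign changes: 1
Possible negative real roots: 1

Positive roots: 2 or 0; Negative roots: 1


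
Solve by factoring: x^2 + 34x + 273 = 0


We need two numbers that multiply to 273 and add to 34.
Those numbers are 21 and 13 (since 21 * 13 = 273 and 21 + 13 = 34).
So x^2 + 34x + 273 = (x + 21)(x + 13) = 0
Setting each factor to zero: x = -21 or x = -13

x = -21, x = -13


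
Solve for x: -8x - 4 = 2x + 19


Starting with: -8x - 4 = 2x + 19
Move all x terms to left: (-8 - 2)x = 19 + 4
Simplify: -10x = 23
Divide both sides by -10: x = -23/10

x = -23/10


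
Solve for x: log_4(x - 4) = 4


Convert to exponential form: x - 4 = 4^4 = 256
x = 256 + 4 = 260
Check: log_4(260 - 4) = log_4(256) = log_4(256) = 4 ✓

x = 260


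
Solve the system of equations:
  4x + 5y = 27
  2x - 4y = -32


Using Cramer's rule:
Determinant D = (4)(-4) - (2)(5) = -16 - 10 = -26
Dx = (27)(-4) - (-32)(5) = -108 + 160 = 52
Dy = (4)(-32) - (2)(27) = -128 - 54 = -182
x = Dx/D = 52/-26 = -2
y = Dy/D = -182/-26 = 7

x = -2, y = 7


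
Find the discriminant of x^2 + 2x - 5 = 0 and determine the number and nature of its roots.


For ax^2 + bx + c = 0, discriminant D = b^2 - 4ac
Here a = 1, b = 2, c = -5
D = (2)^2 - 4(1)(-5) = 4 + 20 = 24

D = 24 > 0 but not a perfect square
The equation has 2 distinct real irrational roots.

Discriminant = 24, 2 distinct real irrational roots


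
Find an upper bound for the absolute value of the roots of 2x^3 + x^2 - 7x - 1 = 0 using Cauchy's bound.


Cauchy's bound: all roots r satisfy |r| <= 1 + max(|a_i/a_n|) for i = 0,...,n-1
where a_n is the leading coefficient.

Coefficients: [2, 1, -7, -1]
Leading coefficient a_n = 2
Ratios |a_i/a_n|: 1/2, 7/2, 1/2
Maximum ratio: 7/2
Cauchy's bound: |r| <= 1 + 7/2 = 9/2

Upper bound = 9/2


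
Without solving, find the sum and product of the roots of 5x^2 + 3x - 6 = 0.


By Vieta's formulas for ax^2 + bx + c = 0:
  Sum of roots = -b/a
  Product of roots = c/a

Here a = 5, b = 3, c = -6
Sum = -(3)/5 = -3/5
Product = -6/5 = -6/5

Sum = -3/5, Product = -6/5


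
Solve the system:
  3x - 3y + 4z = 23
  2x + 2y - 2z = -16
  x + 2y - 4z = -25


Using Cramer's rule. Expand each determinant along the first row.
D  = 3*[2*(-4) - (-2)*2] - (-3)*[2*(-4) - (-2)*1] + 4*[2*2 - 2*1]
  = 3*(-4) - (-3)*(-6) + 4*(2) = -22
Dx = 23*[2*(-4) - (-2)*2] - (-3)*[(-16)*(-4) - (-2)*(-25)] + 4*[(-16)*2 - 2*(-25)]
  = 23*(-4) - (-3)*(14) + 4*(18) = 22
Dy = 3*[(-16)*(-4) - (-2)*(-25)] - 23*[2*(-4) - (-2)*1] + 4*[2*(-25) - (-16)*1]
  = 3*(14) - 23*(-6) + 4*(-34) = 44
Dz = 3*[2*(-25) - (-16)*2] - (-3)*[2*(-25) - (-16)*1] + 23*[2*2 - 2*1]
  = 3*(-18) - (-3)*(-34) + 23*(2) = -110
x = Dx/D = 22/-22 = -1, y = Dy/D = 44/-22 = -2, z = Dz/D = -110/-22 = 5
Check eq1: (3)(-1) + (-3)(-2) + (4)(5) = 23 = 23 ✓
Check eq2: (2)(-1) + (2)(-2) + (-2)(5) = -16 = -16 ✓
Check eq3: (1)(-1) + (2)(-2) + (-4)(5) = -25 = -25 ✓

x = -1, y = -2, z = 5


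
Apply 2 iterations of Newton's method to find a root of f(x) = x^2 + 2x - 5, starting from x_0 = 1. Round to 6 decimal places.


Newton's method: x_(n+1) = x_n - f(x_n)/f'(x_n)
f(x) = x^2 + 2x - 5
f'(x) = 2x + 2

Iteration 1:
  f(1.000000) = -2.000000
  f'(1.000000) = 4.000000
  x_1 = 1.000000 - (-2.000000)/(4.000000) = 1.500000

Iteration 2:
  f(1.500000) = 0.250000
  f'(1.500000) = 5.000000
  x_2 = 1.500000 - (0.250000)/(5.000000) = 1.450000

x_2 = 1.450000


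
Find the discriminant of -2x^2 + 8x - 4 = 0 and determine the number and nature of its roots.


For ax^2 + bx + c = 0, discriminant D = b^2 - 4ac
Here a = -2, b = 8, c = -4
D = (8)^2 - 4(-2)(-4) = 64 - 32 = 32

D = 32 > 0 but not a perfect square
The equation has 2 distinct real irrational roots.

Discriminant = 32, 2 distinct real irrational roots


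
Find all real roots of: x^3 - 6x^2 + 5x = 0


The constant term is 0, so x = 0 is a root. Factor out x:
  x(x^2 - 6x + 5) = 0
Solve the quadratic x^2 - 6x + 5 = 0: discriminant = (-6)^2 - 4(1)(5) = 36 - 20 = 16.
sqrt(16) = 4, so x = (6 ± 4)/2: x = 5 or x = 1.

x = 0, x = 1, x = 5


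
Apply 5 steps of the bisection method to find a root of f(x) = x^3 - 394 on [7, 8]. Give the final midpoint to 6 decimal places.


f(x) = x^3 - 394
f(7) = -51 < 0
f(8) = 118 > 0

Step 1: midpoint = (7.000000 + 8.000000)/2 = 7.500000
  f(7.500000) = 27.875000
  f(mid) > 0, so root is in [7.000000, 7.500000]

Step 2: midpoint = (7.000000 + 7.500000)/2 = 7.250000
  f(7.250000) = -12.921875
  f(mid) < 0, so root is in [7.250000, 7.500000]

Step 3: midpoint = (7.250000 + 7.500000)/2 = 7.375000
  f(7.375000) = 7.130859
  f(mid) > 0, so root is in [7.250000, 7.375000]

Step 4: midpoint = (7.250000 + 7.375000)/2 = 7.312500
  f(7.312500) = -2.981201
  f(mid) < 0, so root is in [7.312500, 7.375000]

Step 5: midpoint = (7.312500 + 7.375000)/2 = 7.343750
  f(7.343750) = 2.053314
  f(mid) > 0, so root is in [7.312500, 7.343750]

midpoint = 7.343750


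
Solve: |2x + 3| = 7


An absolute value equation |expr| = 7 gives two cases:
Case 1: 2x + 3 = 7
  2x = 4, so x = 2
Case 2: 2x + 3 = -7
  2x = -10, so x = -5

x = -5, x = 2


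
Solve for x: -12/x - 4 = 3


Subtract -4 from both sides: -12/x = 7
Multiply both sides by x: -12 = 7 * x
Divide by 7: x = -12/7

x = -12/7


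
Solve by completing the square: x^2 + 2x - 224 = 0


Start: x^2 + 2x - 224 = 0
Move constant: x^2 + 2x = 224
Half of 2 is 1, squared is 1
Add 1 to both sides: x^2 + 2x + 1 = 225
(x + 1)^2 = 225
x + 1 = ±15
x = -1 + 15 = 14 or x = -1 - 15 = -16

x = -16, x = 14


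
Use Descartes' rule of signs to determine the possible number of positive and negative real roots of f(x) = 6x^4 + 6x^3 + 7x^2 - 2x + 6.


Descartes' rule of signs:

For positive roots, count sign changes in f(x) = 6x^4 + 6x^3 + 7x^2 - 2x + 6:
Signs of coefficients: +, +, +, -, +
Number of sign changes: 2
Possible positive real roots: 2, 0

For negative roots, examine f(-x) = 6x^4 - 6x^3 + 7x^2 + 2x + 6:
Signs of coefficients: +, -, +, +, +
Number of sign changes: 2
Possible negative real roots: 2, 0

Positive roots: 2 or 0; Negative roots: 2 or 0


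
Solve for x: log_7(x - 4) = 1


Convert to exponential form: x - 4 = 7^1 = 7
x = 7 + 4 = 11
Check: log_7(11 - 4) = log_7(7) = log_7(7) = 1 ✓

x = 11


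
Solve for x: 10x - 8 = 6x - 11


Starting with: 10x - 8 = 6x - 11
Move all x terms to left: (10 - 6)x = -11 + 8
Simplify: 4x = -3
Divide both sides by 4: x = -3/4

x = -3/4


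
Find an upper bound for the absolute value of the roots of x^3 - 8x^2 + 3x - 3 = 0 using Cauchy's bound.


Cauchy's bound: all roots r satisfy |r| <= 1 + max(|a_i/a_n|) for i = 0,...,n-1
where a_n is the leading coefficient.

Coefficients: [1, -8, 3, -3]
Leading coefficient a_n = 1
Ratios |a_i/a_n|: 8, 3, 3
Maximum ratio: 8
Cauchy's bound: |r| <= 1 + 8 = 9

Upper bound = 9


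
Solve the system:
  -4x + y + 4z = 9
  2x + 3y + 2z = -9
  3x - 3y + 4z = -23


Using Cramer's rule. Expand each determinant along the first row.
D  = (-4)*[3*4 - 2*(-3)] - 1*[2*4 - 2*3] + 4*[2*(-3) - 3*3]
  = (-4)*(18) - 1*(2) + 4*(-15) = -134
Dx = 9*[3*4 - 2*(-3)] - 1*[(-9)*4 - 2*(-23)] + 4*[(-9)*(-3) - 3*(-23)]
  = 9*(18) - 1*(10) + 4*(96) = 536
Dy = (-4)*[(-9)*4 - 2*(-23)] - 9*[2*4 - 2*3] + 4*[2*(-23) - (-9)*3]
  = (-4)*(10) - 9*(2) + 4*(-19) = -134
Dz = (-4)*[3*(-23) - (-9)*(-3)] - 1*[2*(-23) - (-9)*3] + 9*[2*(-3) - 3*3]
  = (-4)*(-96) - 1*(-19) + 9*(-15) = 268
x = Dx/D = 536/-134 = -4, y = Dy/D = -134/-134 = 1, z = Dz/D = 268/-134 = -2
Check eq1: (-4)(-4) + (1)(1) + (4)(-2) = 9 = 9 ✓
Check eq2: (2)(-4) + (3)(1) + (2)(-2) = -9 = -9 ✓
Check eq3: (3)(-4) + (-3)(1) + (4)(-2) = -23 = -23 ✓

x = -4, y = 1, z = -2


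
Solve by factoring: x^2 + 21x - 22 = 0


We need two numbers that multiply to -22 and add to 21.
Those numbers are 22 and -1 (since 22 * (-1) = -22 and 22 + (-1) = 21).
So x^2 + 21x - 22 = (x + 22)(x - 1) = 0
Setting each factor to zero: x = -22 or x = 1

x = -22, x = 1


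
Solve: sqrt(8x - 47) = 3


Square both sides: 8x - 47 = 3^2 = 9
8x = 9 + 47 = 56
x = 7
Check: sqrt(8*7 - 47) = sqrt(9) = 3 ✓

x = 7


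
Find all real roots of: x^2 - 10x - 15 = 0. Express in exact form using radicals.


Using the quadratic formula: x = (-b ± sqrt(b^2 - 4ac)) / (2a)
Here a = 1, b = -10, c = -15
Discriminant = b^2 - 4ac = (-10)^2 - 4(1)(-15) = 100 + 60 = 160
Since discriminant = 160 > 0, there are two real roots.
x = (10 ± 4*sqrt(10)) / 2
Simplifying: x = 5 ± 2*sqrt(10)
Numerically: x ≈ 11.3246 or x ≈ -1.3246

x = 5 + 2*sqrt(10) or x = 5 - 2*sqrt(10)


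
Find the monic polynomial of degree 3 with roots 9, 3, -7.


A monic polynomial with roots 9, 3, -7 is:
p(x) = (x - 9)(x - 3)(x + 7)
After multiplying by (x - 9): x - 9
After multiplying by (x - 3): x^2 - 12x + 27
After multiplying by (x + 7): x^3 - 5x^2 - 57x + 189

x^3 - 5x^2 - 57x + 189


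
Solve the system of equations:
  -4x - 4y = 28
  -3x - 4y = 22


Using Cramer's rule:
Determinant D = (-4)(-4) - (-3)(-4) = 16 - 12 = 4
Dx = (28)(-4) - (22)(-4) = -112 + 88 = -24
Dy = (-4)(22) - (-3)(28) = -88 + 84 = -4
x = Dx/D = -24/4 = -6
y = Dy/D = -4/4 = -1

x = -6, y = -1


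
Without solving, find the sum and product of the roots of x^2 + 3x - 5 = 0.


By Vieta's formulas for ax^2 + bx + c = 0:
  Sum of roots = -b/a
  Product of roots = c/a

Here a = 1, b = 3, c = -5
Sum = -(3)/1 = -3
Product = -5/1 = -5

Sum = -3, Product = -5


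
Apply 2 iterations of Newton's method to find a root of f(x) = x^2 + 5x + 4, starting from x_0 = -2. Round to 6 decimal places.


Newton's method: x_(n+1) = x_n - f(x_n)/f'(x_n)
f(x) = x^2 + 5x + 4
f'(x) = 2x + 5

Iteration 1:
  f(-2.000000) = -2.000000
  f'(-2.000000) = 1.000000
  x_1 = -2.000000 - (-2.000000)/(1.000000) = 0.000000

Iteration 2:
  f(0.000000) = 4.000000
  f'(0.000000) = 5.000000
  x_2 = 0.000000 - (4.000000)/(5.000000) = -0.800000

x_2 = -0.800000


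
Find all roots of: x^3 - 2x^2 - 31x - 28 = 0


Let p(x) = x^3 - 2x^2 - 31x - 28. By the rational root theorem (leading coefficient 1), any rational root is an integer divisor of 28: try ±1, ±2, ... in turn.
Test x = 1: value = -60 ≠ 0.
Test x = -1: value = 0 ✓, so (x + 1) is a factor.
Synthetic division by (x + 1): bring down 1; 1(-1) - 2 = -3; (-3)(-1) - 31 = -28; (-28)(-1) - 28 = 0 → quotient x^2 - 3x - 28, remainder 0.
Solve the quadratic x^2 - 3x - 28 = 0: discriminant = (-3)^2 - 4(1)(-28) = 9 + 112 = 121.
sqrt(121) = 11, so x = (3 ± 11)/2: x = 7 or x = -4.
Collecting all roots found:

x = -4, x = -1, x = 7


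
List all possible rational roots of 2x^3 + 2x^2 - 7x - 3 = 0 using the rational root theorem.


Rational root theorem: possible roots are ±p/q where:
  p divides the constant term (-3): p ∈ {1, 3}
  q divides the leading coefficient (2): q ∈ {1, 2}

All possible rational roots: -3, -3/2, -1, -1/2, 1/2, 1, 3/2, 3

-3, -3/2, -1, -1/2, 1/2, 1, 3/2, 3


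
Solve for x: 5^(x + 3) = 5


Express both sides with the same base.
5 = 5^1
Since the bases match, equate exponents: x + 3 = 1
So x = 1 - (3) = -2

x = -2


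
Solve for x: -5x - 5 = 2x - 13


Starting with: -5x - 5 = 2x - 13
Move all x terms to left: (-5 - 2)x = -13 + 5
Simplify: -7x = -8
Divide both sides by -7: x = 8/7

x = 8/7


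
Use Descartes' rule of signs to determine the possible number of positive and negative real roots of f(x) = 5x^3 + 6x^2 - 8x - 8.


Descartes' rule of signs:

For positive roots, count sign changes in f(x) = 5x^3 + 6x^2 - 8x - 8:
Signs of coefficients: +, +, -, -
Number of sign changes: 1
Possible positive real roots: 1

For negative roots, examine f(-x) = -5x^3 + 6x^2 + 8x - 8:
Signs of coefficients: -, +, +, -
Number of sign changes: 2
Possible negative real roots: 2, 0

Positive roots: 1; Negative roots: 2 or 0


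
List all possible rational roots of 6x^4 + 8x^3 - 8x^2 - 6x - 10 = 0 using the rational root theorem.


Rational root theorem: possible roots are ±p/q where:
  p divides the constant term (-10): p ∈ {1, 2, 5, 10}
  q divides the leading coefficient (6): q ∈ {1, 2, 3, 6}

All possible rational roots: -10, -5, -10/3, -5/2, -2, -5/3, -1, -5/6, -2/3, -1/2, -1/3, -1/6, 1/6, 1/3, 1/2, 2/3, 5/6, 1, 5/3, 2, 5/2, 10/3, 5, 10

-10, -5, -10/3, -5/2, -2, -5/3, -1, -5/6, -2/3, -1/2, -1/3, -1/6, 1/6, 1/3, 1/2, 2/3, 5/6, 1, 5/3, 2, 5/2, 10/3, 5, 10


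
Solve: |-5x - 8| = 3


An absolute value equation |expr| = 3 gives two cases:
Case 1: -5x - 8 = 3
  -5x = 11, so x = -11/5
Case 2: -5x - 8 = -3
  -5x = 5, so x = -1

x = -11/5, x = -1


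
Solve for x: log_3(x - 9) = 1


Convert to exponential form: x - 9 = 3^1 = 3
x = 3 + 9 = 12
Check: log_3(12 - 9) = log_3(3) = log_3(3) = 1 ✓

x = 12


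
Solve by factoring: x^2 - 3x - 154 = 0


We need two numbers that multiply to -154 and add to -3.
Those numbers are -14 and 11 (since (-14) * 11 = -154 and (-14) + 11 = -3).
So x^2 - 3x - 154 = (x - 14)(x + 11) = 0
Setting each factor to zero: x = 14 or x = -11

x = -11, x = 14


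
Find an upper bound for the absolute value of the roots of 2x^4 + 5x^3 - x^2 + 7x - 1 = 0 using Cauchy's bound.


Cauchy's bound: all roots r satisfy |r| <= 1 + max(|a_i/a_n|) for i = 0,...,n-1
where a_n is the leading coefficient.

Coefficients: [2, 5, -1, 7, -1]
Leading coefficient a_n = 2
Ratios |a_i/a_n|: 5/2, 1/2, 7/2, 1/2
Maximum ratio: 7/2
Cauchy's bound: |r| <= 1 + 7/2 = 9/2

Upper bound = 9/2


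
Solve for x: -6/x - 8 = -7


Subtract -8 from both sides: -6/x = 1
Multiply both sides by x: -6 = 1 * x
Divide by 1: x = -6

x = -6


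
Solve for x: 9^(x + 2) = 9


Express both sides with the same base.
9 = 9^1
Since the bases match, equate exponents: x + 2 = 1
So x = 1 - (2) = -1

x = -1


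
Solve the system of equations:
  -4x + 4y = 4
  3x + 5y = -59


Using Cramer's rule:
Determinant D = (-4)(5) - (3)(4) = -20 - 12 = -32
Dx = (4)(5) - (-59)(4) = 20 + 236 = 256
Dy = (-4)(-59) - (3)(4) = 236 - 12 = 224
x = Dx/D = 256/-32 = -8
y = Dy/D = 224/-32 = -7

x = -8, y = -7


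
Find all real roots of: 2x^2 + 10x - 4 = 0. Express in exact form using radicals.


Using the quadratic formula: x = (-b ± sqrt(b^2 - 4ac)) / (2a)
Here a = 2, b = 10, c = -4
Discriminant = b^2 - 4ac = 10^2 - 4(2)(-4) = 100 + 32 = 132
Since discriminant = 132 > 0, there are two real roots.
x = (-10 ± 2*sqrt(33)) / 4
Simplifying: x = (-5 ± sqrt(33)) / 2
Numerically: x ≈ 0.3723 or x ≈ -5.3723

x = (-5 + sqrt(33)) / 2 or x = (-5 - sqrt(33)) / 2


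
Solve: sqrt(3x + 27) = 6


Square both sides: 3x + 27 = 6^2 = 36
3x = 36 - 27 = 9
x = 3
Check: sqrt(3*3 + 27) = sqrt(36) = 6 ✓

x = 3


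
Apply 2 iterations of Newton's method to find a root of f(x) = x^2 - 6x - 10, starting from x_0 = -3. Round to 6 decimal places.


Newton's method: x_(n+1) = x_n - f(x_n)/f'(x_n)
f(x) = x^2 - 6x - 10
f'(x) = 2x - 6

Iteration 1:
  f(-3.000000) = 17.000000
  f'(-3.000000) = -12.000000
  x_1 = -3.000000 - (17.000000)/(-12.000000) = -1.583333

Iteration 2:
  f(-1.583333) = 2.006944
  f'(-1.583333) = -9.166667
  x_2 = -1.583333 - (2.006944)/(-9.166667) = -1.364394

x_2 = -1.364394


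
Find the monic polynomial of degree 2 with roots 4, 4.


A monic polynomial with roots 4, 4 is:
p(x) = (x - 4)(x - 4)
After multiplying by (x - 4): x - 4
After multiplying by (x - 4): x^2 - 8x + 16

x^2 - 8x + 16


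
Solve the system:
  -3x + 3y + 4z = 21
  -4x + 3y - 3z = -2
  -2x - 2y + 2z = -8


Using Cramer's rule. Expand each determinant along the first row.
D  = (-3)*[3*2 - (-3)*(-2)] - 3*[(-4)*2 - (-3)*(-2)] + 4*[(-4)*(-2) - 3*(-2)]
  = (-3)*(0) - 3*(-14) + 4*(14) = 98
Dx = 21*[3*2 - (-3)*(-2)] - 3*[(-2)*2 - (-3)*(-8)] + 4*[(-2)*(-2) - 3*(-8)]
  = 21*(0) - 3*(-28) + 4*(28) = 196
Dy = (-3)*[(-2)*2 - (-3)*(-8)] - 21*[(-4)*2 - (-3)*(-2)] + 4*[(-4)*(-8) - (-2)*(-2)]
  = (-3)*(-28) - 21*(-14) + 4*(28) = 490
Dz = (-3)*[3*(-8) - (-2)*(-2)] - 3*[(-4)*(-8) - (-2)*(-2)] + 21*[(-4)*(-2) - 3*(-2)]
  = (-3)*(-28) - 3*(28) + 21*(14) = 294
x = Dx/D = 196/98 = 2, y = Dy/D = 490/98 = 5, z = Dz/D = 294/98 = 3
Check eq1: (-3)(2) + (3)(5) + (4)(3) = 21 = 21 ✓
Check eq2: (-4)(2) + (3)(5) + (-3)(3) = -2 = -2 ✓
Check eq3: (-2)(2) + (-2)(5) + (2)(3) = -8 = -8 ✓

x = 2, y = 5, z = 3


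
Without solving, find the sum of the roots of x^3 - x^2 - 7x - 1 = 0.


By Vieta's formulas for x^3 + bx^2 + cx + d = 0:
  r1 + r2 + r3 = -b/a = 1
  r1*r2 + r1*r3 + r2*r3 = c/a = -7
  r1*r2*r3 = -d/a = 1


Sum = 1


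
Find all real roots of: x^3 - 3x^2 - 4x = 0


The constant term is 0, so x = 0 is a root. Factor out x:
  x(x^2 - 3x - 4) = 0
Solve the quadratic x^2 - 3x - 4 = 0: discriminant = (-3)^2 - 4(1)(-4) = 9 + 16 = 25.
sqrt(25) = 5, so x = (3 ± 5)/2: x = 4 or x = -1.

x = -1, x = 0, x = 4


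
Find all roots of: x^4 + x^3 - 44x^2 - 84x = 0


The constant term is 0, so x = 0 is a root. Factor out x:
  x^3 + x^2 - 44x - 84 = 0
Let p(x) = x^3 + x^2 - 44x - 84. By the rational root theorem (leading coefficient 1), any rational root is an integer divisor of 84: try ±1, ±2, ... in turn.
Test x = 1: value = -126 ≠ 0.
Test x = -1: value = -40 ≠ 0.
Test x = 2: value = -160 ≠ 0.
Test x = -2: value = 0 ✓, so (x + 2) is a factor.
Synthetic division by (x + 2): bring down 1; 1(-2) + 1 = -1; (-1)(-2) - 44 = -42; (-42)(-2) - 84 = 0 → quotient x^2 - x - 42, remainder 0.
Solve the quadratic x^2 - x - 42 = 0: discriminant = (-1)^2 - 4(1)(-42) = 1 + 168 = 169.
sqrt(169) = 13, so x = (1 ± 13)/2: x = 7 or x = -6.
Collecting all roots found:

x = -6, x = -2, x = 0, x = 7


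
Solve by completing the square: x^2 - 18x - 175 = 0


Start: x^2 - 18x - 175 = 0
Move constant: x^2 - 18x = 175
Half of -18 is -9, squared is 81
Add 81 to both sides: x^2 - 18x + 81 = 256
(x - 9)^2 = 256
x - 9 = ±16
x = 9 + 16 = 25 or x = 9 - 16 = -7

x = -7, x = 25


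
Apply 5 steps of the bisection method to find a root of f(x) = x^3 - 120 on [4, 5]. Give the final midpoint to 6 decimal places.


f(x) = x^3 - 120
f(4) = -56 < 0
f(5) = 5 > 0

Step 1: midpoint = (4.000000 + 5.000000)/2 = 4.500000
  f(4.500000) = -28.875000
  f(mid) < 0, so root is in [4.500000, 5.000000]

Step 2: midpoint = (4.500000 + 5.000000)/2 = 4.750000
  f(4.750000) = -12.828125
  f(mid) < 0, so root is in [4.750000, 5.000000]

Step 3: midpoint = (4.750000 + 5.000000)/2 = 4.875000
  f(4.875000) = -4.142578
  f(mid) < 0, so root is in [4.875000, 5.000000]

Step 4: midpoint = (4.875000 + 5.000000)/2 = 4.937500
  f(4.937500) = 0.370850
  f(mid) > 0, so root is in [4.875000, 4.937500]

Step 5: midpoint = (4.875000 + 4.937500)/2 = 4.906250
  f(4.906250) = -1.900238
  f(mid) < 0, so root is in [4.906250, 4.937500]

midpoint = 4.906250


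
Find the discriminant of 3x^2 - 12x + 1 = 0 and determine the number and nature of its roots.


For ax^2 + bx + c = 0, discriminant D = b^2 - 4ac
Here a = 3, b = -12, c = 1
D = (-12)^2 - 4(3)(1) = 144 - 12 = 132

D = 132 > 0 but not a perfect square
The equation has 2 distinct real irrational roots.

Discriminant = 132, 2 distinct real irrational roots


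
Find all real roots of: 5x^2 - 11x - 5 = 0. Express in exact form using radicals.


Using the quadratic formula: x = (-b ± sqrt(b^2 - 4ac)) / (2a)
Here a = 5, b = -11, c = -5
Discriminant = b^2 - 4ac = (-11)^2 - 4(5)(-5) = 121 + 100 = 221
Since discriminant = 221 > 0, there are two real roots.
x = (11 ± sqrt(221)) / 10
Numerically: x ≈ 2.5866 or x ≈ -0.3866

x = (11 + sqrt(221)) / 10 or x = (11 - sqrt(221)) / 10


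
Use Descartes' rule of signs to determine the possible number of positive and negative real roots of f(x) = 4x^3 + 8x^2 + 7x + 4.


Descartes' rule of signs:

For positive roots, count sign changes in f(x) = 4x^3 + 8x^2 + 7x + 4:
Signs of coefficients: +, +, +, +
Number of sign changes: 0
Possible positive real roots: 0

For negative roots, examine f(-x) = -4x^3 + 8x^2 - 7x + 4:
Signs of coefficients: -, +, -, +
Number of sign changes: 3
Possible negative real roots: 3, 1

Positive roots: 0; Negative roots: 3 or 1


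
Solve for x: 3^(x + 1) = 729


Express both sides with the same base.
729 = 3^6
Since the bases match, equate exponents: x + 1 = 6
So x = 6 - (1) = 5

x = 5


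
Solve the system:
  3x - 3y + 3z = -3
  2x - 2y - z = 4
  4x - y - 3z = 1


Using Cramer's rule. Expand each determinant along the first row.
D  = 3*[(-2)*(-3) - (-1)*(-1)] - (-3)*[2*(-3) - (-1)*4] + 3*[2*(-1) - (-2)*4]
  = 3*(5) - (-3)*(-2) + 3*(6) = 27
Dx = (-3)*[(-2)*(-3) - (-1)*(-1)] - (-3)*[4*(-3) - (-1)*1] + 3*[4*(-1) - (-2)*1]
  = (-3)*(5) - (-3)*(-11) + 3*(-2) = -54
Dy = 3*[4*(-3) - (-1)*1] - (-3)*[2*(-3) - (-1)*4] + 3*[2*1 - 4*4]
  = 3*(-11) - (-3)*(-2) + 3*(-14) = -81
Dz = 3*[(-2)*1 - 4*(-1)] - (-3)*[2*1 - 4*4] + (-3)*[2*(-1) - (-2)*4]
  = 3*(2) - (-3)*(-14) + (-3)*(6) = -54
x = Dx/D = -54/27 = -2, y = Dy/D = -81/27 = -3, z = Dz/D = -54/27 = -2
Check eq1: (3)(-2) + (-3)(-3) + (3)(-2) = -3 = -3 ✓
Check eq2: (2)(-2) + (-2)(-3) + (-1)(-2) = 4 = 4 ✓
Check eq3: (4)(-2) + (-1)(-3) + (-3)(-2) = 1 = 1 ✓

x = -2, y = -3, z = -2


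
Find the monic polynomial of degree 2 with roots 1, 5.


A monic polynomial with roots 1, 5 is:
p(x) = (x - 1)(x - 5)
After multiplying by (x - 1): x - 1
After multiplying by (x - 5): x^2 - 6x + 5

x^2 - 6x + 5


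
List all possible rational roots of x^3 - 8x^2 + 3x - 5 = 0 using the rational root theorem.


Rational root theorem: possible roots are ±p/q where:
  p divides the constant term (-5): p ∈ {1, 5}
  q divides the leading coefficient (1): q ∈ {1}

All possible rational roots: -5, -1, 1, 5

-5, -1, 1, 5


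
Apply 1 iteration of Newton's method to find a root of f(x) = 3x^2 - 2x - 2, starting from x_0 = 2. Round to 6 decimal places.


Newton's method: x_(n+1) = x_n - f(x_n)/f'(x_n)
f(x) = 3x^2 - 2x - 2
f'(x) = 6x - 2

Iteration 1:
  f(2.000000) = 6.000000
  f'(2.000000) = 10.000000
  x_1 = 2.000000 - (6.000000)/(10.000000) = 1.400000

x_1 = 1.400000


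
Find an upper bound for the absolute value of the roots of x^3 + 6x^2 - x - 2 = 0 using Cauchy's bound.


Cauchy's bound: all roots r satisfy |r| <= 1 + max(|a_i/a_n|) for i = 0,...,n-1
where a_n is the leading coefficient.

Coefficients: [1, 6, -1, -2]
Leading coefficient a_n = 1
Ratios |a_i/a_n|: 6, 1, 2
Maximum ratio: 6
Cauchy's bound: |r| <= 1 + 6 = 7

Upper bound = 7


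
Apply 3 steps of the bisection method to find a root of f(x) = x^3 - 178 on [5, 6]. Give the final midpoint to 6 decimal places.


f(x) = x^3 - 178
f(5) = -53 < 0
f(6) = 38 > 0

Step 1: midpoint = (5.000000 + 6.000000)/2 = 5.500000
  f(5.500000) = -11.625000
  f(mid) < 0, so root is in [5.500000, 6.000000]

Step 2: midpoint = (5.500000 + 6.000000)/2 = 5.750000
  f(5.750000) = 12.109375
  f(mid) > 0, so root is in [5.500000, 5.750000]

Step 3: midpoint = (5.500000 + 5.750000)/2 = 5.625000
  f(5.625000) = -0.021484
  f(mid) < 0, so root is in [5.625000, 5.750000]

midpoint = 5.625000


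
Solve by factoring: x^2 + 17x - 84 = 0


We need two numbers that multiply to -84 and add to 17.
Those numbers are -4 and 21 (since (-4) * 21 = -84 and (-4) + 21 = 17).
So x^2 + 17x - 84 = (x - 4)(x + 21) = 0
Setting each factor to zero: x = 4 or x = -21

x = -21, x = 4


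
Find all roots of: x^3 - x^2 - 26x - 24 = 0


Let p(x) = x^3 - x^2 - 26x - 24. By the rational root theorem (leading coefficient 1), any rational root is an integer divisor of 24: try ±1, ±2, ... in turn.
Test x = 1: value = -50 ≠ 0.
Test x = -1: value = 0 ✓, so (x + 1) is a factor.
Synthetic division by (x + 1): bring down 1; 1(-1) - 1 = -2; (-2)(-1) - 26 = -24; (-24)(-1) - 24 = 0 → quotient x^2 - 2x - 24, remainder 0.
Solve the quadratic x^2 - 2x - 24 = 0: discriminant = (-2)^2 - 4(1)(-24) = 4 + 96 = 100.
sqrt(100) = 10, so x = (2 ± 10)/2: x = 6 or x = -4.
Collecting all roots found:

x = -4, x = -1, x = 6


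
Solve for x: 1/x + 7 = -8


Subtract 7 from both sides: 1/x = -15
Multiply both sides by x: 1 = -15 * x
Divide by -15: x = -1/15

x = -1/15


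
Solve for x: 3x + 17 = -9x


Starting with: 3x + 17 = -9x
Move all x terms to left: (3 + 9)x = 0 - 17
Simplify: 12x = -17
Divide both sides by 12: x = -17/12

x = -17/12


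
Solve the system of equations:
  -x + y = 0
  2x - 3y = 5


Using Cramer's rule:
Determinant D = (-1)(-3) - (2)(1) = 3 - 2 = 1
Dx = (0)(-3) - (5)(1) = 0 - 5 = -5
Dy = (-1)(5) - (2)(0) = -5 - 0 = -5
x = Dx/D = -5/1 = -5
y = Dy/D = -5/1 = -5

x = -5, y = -5


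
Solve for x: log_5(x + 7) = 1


Convert to exponential form: x + 7 = 5^1 = 5
x = 5 - 7 = -2
Check: log_5(-2 + 7) = log_5(5) = log_5(5) = 1 ✓

x = -2


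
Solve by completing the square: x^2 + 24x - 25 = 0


Start: x^2 + 24x - 25 = 0
Move constant: x^2 + 24x = 25
Half of 24 is 12, squared is 144
Add 144 to both sides: x^2 + 24x + 144 = 169
(x + 12)^2 = 169
x + 12 = ±13
x = -12 + 13 = 1 or x = -12 - 13 = -25

x = -25, x = 1


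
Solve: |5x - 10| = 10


An absolute value equation |expr| = 10 gives two cases:
Case 1: 5x - 10 = 10
  5x = 20, so x = 4
Case 2: 5x - 10 = -10
  5x = 0, so x = 0

x = 0, x = 4


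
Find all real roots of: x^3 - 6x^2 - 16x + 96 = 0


Let p(x) = x^3 - 6x^2 - 16x + 96. By the rational root theorem (leading coefficient 1), any rational root is an integer divisor of 96: try ±1, ±2, ... in turn.
Test x = 1: value = 75 ≠ 0.
Test x = -1: value = 105 ≠ 0.
Test x = 2: value = 48 ≠ 0.
Test x = -2: value = 96 ≠ 0.
Test x = 3: value = 21 ≠ 0.
Test x = -3: value = 63 ≠ 0.
Test x = 4: value = 0 ✓, so (x - 4) is a factor.
Synthetic division by (x - 4): bring down 1; 1(4) - 6 = -2; (-2)(4) - 16 = -24; (-24)(4) + 96 = 0 → quotient x^2 - 2x - 24, remainder 0.
Solve the quadratic x^2 - 2x - 24 = 0: discriminant = (-2)^2 - 4(1)(-24) = 4 + 96 = 100.
sqrt(100) = 10, so x = (2 ± 10)/2: x = 6 or x = -4.

x = -4, x = 4, x = 6


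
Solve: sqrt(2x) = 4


Square both sides: 2x = 4^2 = 16
2x = 16 - 0 = 16
x = 8
Check: sqrt(2*8 + 0) = sqrt(16) = 4 ✓

x = 8


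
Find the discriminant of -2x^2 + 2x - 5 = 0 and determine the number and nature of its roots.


For ax^2 + bx + c = 0, discriminant D = b^2 - 4ac
Here a = -2, b = 2, c = -5
D = (2)^2 - 4(-2)(-5) = 4 - 40 = -36

D = -36 < 0
The equation has no real roots (2 complex conjugate roots).

Discriminant = -36, no real roots (2 complex conjugate roots)


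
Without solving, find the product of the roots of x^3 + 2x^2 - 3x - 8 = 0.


By Vieta's formulas for x^3 + bx^2 + cx + d = 0:
  r1 + r2 + r3 = -b/a = -2
  r1*r2 + r1*r3 + r2*r3 = c/a = -3
  r1*r2*r3 = -d/a = 8


Product = 8


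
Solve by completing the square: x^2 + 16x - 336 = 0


Start: x^2 + 16x - 336 = 0
Move constant: x^2 + 16x = 336
Half of 16 is 8, squared is 64
Add 64 to both sides: x^2 + 16x + 64 = 400
(x + 8)^2 = 400
x + 8 = ±20
x = -8 + 20 = 12 or x = -8 - 20 = -28

x = -28, x = 12


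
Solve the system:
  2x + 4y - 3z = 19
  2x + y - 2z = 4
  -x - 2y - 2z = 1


Using Cramer's rule. Expand each determinant along the first row.
D  = 2*[1*(-2) - (-2)*(-2)] - 4*[2*(-2) - (-2)*(-1)] + (-3)*[2*(-2) - 1*(-1)]
  = 2*(-6) - 4*(-6) + (-3)*(-3) = 21
Dx = 19*[1*(-2) - (-2)*(-2)] - 4*[4*(-2) - (-2)*1] + (-3)*[4*(-2) - 1*1]
  = 19*(-6) - 4*(-6) + (-3)*(-9) = -63
Dy = 2*[4*(-2) - (-2)*1] - 19*[2*(-2) - (-2)*(-1)] + (-3)*[2*1 - 4*(-1)]
  = 2*(-6) - 19*(-6) + (-3)*(6) = 84
Dz = 2*[1*1 - 4*(-2)] - 4*[2*1 - 4*(-1)] + 19*[2*(-2) - 1*(-1)]
  = 2*(9) - 4*(6) + 19*(-3) = -63
x = Dx/D = -63/21 = -3, y = Dy/D = 84/21 = 4, z = Dz/D = -63/21 = -3
Check eq1: (2)(-3) + (4)(4) + (-3)(-3) = 19 = 19 ✓
Check eq2: (2)(-3) + (1)(4) + (-2)(-3) = 4 = 4 ✓
Check eq3: (-1)(-3) + (-2)(4) + (-2)(-3) = 1 = 1 ✓

x = -3, y = 4, z = -3


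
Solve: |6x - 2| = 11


An absolute value equation |expr| = 11 gives two cases:
Case 1: 6x - 2 = 11
  6x = 13, so x = 13/6
Case 2: 6x - 2 = -11
  6x = -9, so x = -3/2

x = -3/2, x = 13/6


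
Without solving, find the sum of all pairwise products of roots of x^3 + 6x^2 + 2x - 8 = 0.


By Vieta's formulas for x^3 + bx^2 + cx + d = 0:
  r1 + r2 + r3 = -b/a = -6
  r1*r2 + r1*r3 + r2*r3 = c/a = 2
  r1*r2*r3 = -d/a = 8


Sum of pairwise products = 2


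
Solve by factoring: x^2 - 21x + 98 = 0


We need two numbers that multiply to 98 and add to -21.
Those numbers are -7 and -14 (since (-7) * (-14) = 98 and (-7) + (-14) = -21).
So x^2 - 21x + 98 = (x - 7)(x - 14) = 0
Setting each factor to zero: x = 7 or x = 14

x = 7, x = 14


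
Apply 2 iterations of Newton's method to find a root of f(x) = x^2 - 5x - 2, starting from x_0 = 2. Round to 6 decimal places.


Newton's method: x_(n+1) = x_n - f(x_n)/f'(x_n)
f(x) = x^2 - 5x - 2
f'(x) = 2x - 5

Iteration 1:
  f(2.000000) = -8.000000
  f'(2.000000) = -1.000000
  x_1 = 2.000000 - (-8.000000)/(-1.000000) = -6.000000

Iteration 2:
  f(-6.000000) = 64.000000
  f'(-6.000000) = -17.000000
  x_2 = -6.000000 - (64.000000)/(-17.000000) = -2.235294

x_2 = -2.235294


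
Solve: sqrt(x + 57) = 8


Square both sides: x + 57 = 8^2 = 64
x = 64 - 57 = 7
x = 7
Check: sqrt(1*7 + 57) = sqrt(64) = 8 ✓

x = 7


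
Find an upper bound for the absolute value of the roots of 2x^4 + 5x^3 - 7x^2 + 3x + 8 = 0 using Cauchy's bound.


Cauchy's bound: all roots r satisfy |r| <= 1 + max(|a_i/a_n|) for i = 0,...,n-1
where a_n is the leading coefficient.

Coefficients: [2, 5, -7, 3, 8]
Leading coefficient a_n = 2
Ratios |a_i/a_n|: 5/2, 7/2, 3/2, 4
Maximum ratio: 4
Cauchy's bound: |r| <= 1 + 4 = 5

Upper bound = 5


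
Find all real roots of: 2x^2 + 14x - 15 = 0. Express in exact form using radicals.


Using the quadratic formula: x = (-b ± sqrt(b^2 - 4ac)) / (2a)
Here a = 2, b = 14, c = -15
Discriminant = b^2 - 4ac = 14^2 - 4(2)(-15) = 196 + 120 = 316
Since discriminant = 316 > 0, there are two real roots.
x = (-14 ± 2*sqrt(79)) / 4
Simplifying: x = (-7 ± sqrt(79)) / 2
Numerically: x ≈ 0.9441 or x ≈ -7.9441

x = (-7 + sqrt(79)) / 2 or x = (-7 - sqrt(79)) / 2


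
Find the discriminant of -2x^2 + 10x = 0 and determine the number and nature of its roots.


For ax^2 + bx + c = 0, discriminant D = b^2 - 4ac
Here a = -2, b = 10, c = 0
D = (10)^2 - 4(-2)(0) = 100 - 0 = 100

D = 100 > 0 and is a perfect square (sqrt = 10)
The equation has 2 distinct real rational roots.

Discriminant = 100, 2 distinct real rational roots


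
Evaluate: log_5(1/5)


We need the exponent such that 5^? = 1/5
5^(-1) = 1/5^1 = 1/5
Therefore log_5(1/5) = -1

-1


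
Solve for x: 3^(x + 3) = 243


Express both sides with the same base.
243 = 3^5
Since the bases match, equate exponents: x + 3 = 5
So x = 5 - (3) = 2

x = 2


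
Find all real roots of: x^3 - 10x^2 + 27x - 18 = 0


Let p(x) = x^3 - 10x^2 + 27x - 18. By the rational root theorem (leading coefficient 1), any rational root is an integer divisor of 18: try ±1, ±2, ... in turn.
Test x = 1: value = 0 ✓, so (x - 1) is a factor.
Synthetic division by (x - 1): bring down 1; 1(1) - 10 = -9; (-9)(1) + 27 = 18; 18(1) - 18 = 0 → quotient x^2 - 9x + 18, remainder 0.
Solve the quadratic x^2 - 9x + 18 = 0: discriminant = (-9)^2 - 4(1)(18) = 81 - 72 = 9.
sqrt(9) = 3, so x = (9 ± 3)/2: x = 6 or x = 3.

x = 1, x = 3, x = 6


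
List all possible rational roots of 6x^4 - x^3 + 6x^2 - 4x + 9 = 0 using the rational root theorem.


Rational root theorem: possible roots are ±p/q where:
  p divides the constant term (9): p ∈ {1, 3, 9}
  q divides the leading coefficient (6): q ∈ {1, 2, 3, 6}

All possible rational roots: -9, -9/2, -3, -3/2, -1, -1/2, -1/3, -1/6, 1/6, 1/3, 1/2, 1, 3/2, 3, 9/2, 9

-9, -9/2, -3, -3/2, -1, -1/2, -1/3, -1/6, 1/6, 1/3, 1/2, 1, 3/2, 3, 9/2, 9


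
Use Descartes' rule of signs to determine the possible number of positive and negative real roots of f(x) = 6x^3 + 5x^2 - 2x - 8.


Descartes' rule of signs:

For positive roots, count sign changes in f(x) = 6x^3 + 5x^2 - 2x - 8:
Signs of coefficients: +, +, -, -
Number of sign changes: 1
Possible positive real roots: 1

For negative roots, examine f(-x) = -6x^3 + 5x^2 + 2x - 8:
Signs of coefficients: -, +, +, -
Number of sign changes: 2
Possible negative real roots: 2, 0

Positive roots: 1; Negative roots: 2 or 0


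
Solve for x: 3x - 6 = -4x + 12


Starting with: 3x - 6 = -4x + 12
Move all x terms to left: (3 + 4)x = 12 + 6
Simplify: 7x = 18
Divide both sides by 7: x = 18/7

x = 18/7


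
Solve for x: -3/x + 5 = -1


Subtract 5 from both sides: -3/x = -6
Multiply both sides by x: -3 = -6 * x
Divide by -6: x = 1/2

x = 1/2


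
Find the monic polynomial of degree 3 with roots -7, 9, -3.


A monic polynomial with roots -7, 9, -3 is:
p(x) = (x + 7)(x - 9)(x + 3)
After multiplying by (x + 7): x + 7
After multiplying by (x - 9): x^2 - 2x - 63
After multiplying by (x + 3): x^3 + x^2 - 69x - 189

x^3 + x^2 - 69x - 189


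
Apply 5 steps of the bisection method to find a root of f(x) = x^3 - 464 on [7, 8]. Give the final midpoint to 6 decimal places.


f(x) = x^3 - 464
f(7) = -121 < 0
f(8) = 48 > 0

Step 1: midpoint = (7.000000 + 8.000000)/2 = 7.500000
  f(7.500000) = -42.125000
  f(mid) < 0, so root is in [7.500000, 8.000000]

Step 2: midpoint = (7.500000 + 8.000000)/2 = 7.750000
  f(7.750000) = 1.484375
  f(mid) > 0, so root is in [7.500000, 7.750000]

Step 3: midpoint = (7.500000 + 7.750000)/2 = 7.625000
  f(7.625000) = -20.677734
  f(mid) < 0, so root is in [7.625000, 7.750000]

Step 4: midpoint = (7.625000 + 7.750000)/2 = 7.687500
  f(7.687500) = -9.686768
  f(mid) < 0, so root is in [7.687500, 7.750000]

Step 5: midpoint = (7.687500 + 7.750000)/2 = 7.718750
  f(7.718750) = -4.123810
  f(mid) < 0, so root is in [7.718750, 7.750000]

midpoint = 7.718750


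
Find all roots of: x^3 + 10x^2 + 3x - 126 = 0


Let p(x) = x^3 + 10x^2 + 3x - 126. By the rational root theorem (leading coefficient 1), any rational root is an integer divisor of 126: try ±1, ±2, ... in turn.
Test x = 1: value = -112 ≠ 0.
Test x = -1: value = -120 ≠ 0.
Test x = 2: value = -72 ≠ 0.
Test x = -2: value = -100 ≠ 0.
Test x = 3: value = 0 ✓, so (x - 3) is a factor.
Synthetic division by (x - 3): bring down 1; 1(3) + 10 = 13; 13(3) + 3 = 42; 42(3) - 126 = 0 → quotient x^2 + 13x + 42, remainder 0.
Solve the quadratic x^2 + 13x + 42 = 0: discriminant = 13^2 - 4(1)(42) = 169 - 168 = 1.
sqrt(1) = 1, so x = (-13 ± 1)/2: x = -6 or x = -7.
Collecting all roots found:

x = -7, x = -6, x = 3


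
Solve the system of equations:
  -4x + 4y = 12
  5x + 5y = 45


Using Cramer's rule:
Determinant D = (-4)(5) - (5)(4) = -20 - 20 = -40
Dx = (12)(5) - (45)(4) = 60 - 180 = -120
Dy = (-4)(45) - (5)(12) = -180 - 60 = -240
x = Dx/D = -120/-40 = 3
y = Dy/D = -240/-40 = 6

x = 3, y = 6


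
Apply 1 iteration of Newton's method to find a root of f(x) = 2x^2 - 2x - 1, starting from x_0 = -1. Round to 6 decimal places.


Newton's method: x_(n+1) = x_n - f(x_n)/f'(x_n)
f(x) = 2x^2 - 2x - 1
f'(x) = 4x - 2

Iteration 1:
  f(-1.000000) = 3.000000
  f'(-1.000000) = -6.000000
  x_1 = -1.000000 - (3.000000)/(-6.000000) = -0.500000

x_1 = -0.500000


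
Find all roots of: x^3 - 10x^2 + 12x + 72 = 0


Let p(x) = x^3 - 10x^2 + 12x + 72. By the rational root theorem (leading coefficient 1), any rational root is an integer divisor of 72: try ±1, ±2, ... in turn.
Test x = 1: value = 75 ≠ 0.
Test x = -1: value = 49 ≠ 0.
Test x = 2: value = 64 ≠ 0.
Test x = -2: value = 0 ✓, so (x + 2) is a factor.
Synthetic division by (x + 2): bring down 1; 1(-2) - 10 = -12; (-12)(-2) + 12 = 36; 36(-2) + 72 = 0 → quotient x^2 - 12x + 36, remainder 0.
Solve the quadratic x^2 - 12x + 36 = 0: discriminant = (-12)^2 - 4(1)(36) = 144 - 144 = 0.
Discriminant = 0, so a double root: x = 12/2 = 6.
Collecting all roots found:

x = -2, x = 6 (multiplicity 2)


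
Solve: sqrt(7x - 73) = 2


Square both sides: 7x - 73 = 2^2 = 4
7x = 4 + 73 = 77
x = 11
Check: sqrt(7*11 - 73) = sqrt(4) = 2 ✓

x = 11


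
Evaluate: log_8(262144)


We need the exponent such that 8^? = 262144
8^6 = 262144
Therefore log_8(262144) = 6

6


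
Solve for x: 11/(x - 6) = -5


Multiply both sides by (x - 6): 11 = -5(x - 6)
Distribute: 11 = -5x + 30
-5x = 11 - 30 = -19
x = 19/5

x = 19/5


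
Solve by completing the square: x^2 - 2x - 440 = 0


Start: x^2 - 2x - 440 = 0
Move constant: x^2 - 2x = 440
Half of -2 is -1, squared is 1
Add 1 to both sides: x^2 - 2x + 1 = 441
(x - 1)^2 = 441
x - 1 = ±21
x = 1 + 21 = 22 or x = 1 - 21 = -20

x = -20, x = 22


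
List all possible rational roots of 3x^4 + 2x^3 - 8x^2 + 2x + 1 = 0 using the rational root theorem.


Rational root theorem: possible roots are ±p/q where:
  p divides the constant term (1): p ∈ {1}
  q divides the leading coefficient (3): q ∈ {1, 3}

All possible rational roots: -1, -1/3, 1/3, 1

-1, -1/3, 1/3, 1


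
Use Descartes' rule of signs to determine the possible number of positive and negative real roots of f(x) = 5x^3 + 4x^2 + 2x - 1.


Descartes' rule of signs:

For positive roots, count sign changes in f(x) = 5x^3 + 4x^2 + 2x - 1:
Signs of coefficients: +, +, +, -
Number of sign changes: 1
Possible positive real roots: 1

For negative roots, examine f(-x) = -5x^3 + 4x^2 - 2x - 1:
Signs of coefficients: -, +, -, -
Number of sign changes: 2
Possible negative real roots: 2, 0

Positive roots: 1; Negative roots: 2 or 0


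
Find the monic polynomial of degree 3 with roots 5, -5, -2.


A monic polynomial with roots 5, -5, -2 is:
p(x) = (x - 5)(x + 5)(x + 2)
After multiplying by (x - 5): x - 5
After multiplying by (x + 5): x^2 - 25
After multiplying by (x + 2): x^3 + 2x^2 - 25x - 50

x^3 + 2x^2 - 25x - 50


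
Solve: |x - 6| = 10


An absolute value equation |expr| = 10 gives two cases:
Case 1: x - 6 = 10
  x = 16, so x = 16
Case 2: x - 6 = -10
  x = -4, so x = -4

x = -4, x = 16
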